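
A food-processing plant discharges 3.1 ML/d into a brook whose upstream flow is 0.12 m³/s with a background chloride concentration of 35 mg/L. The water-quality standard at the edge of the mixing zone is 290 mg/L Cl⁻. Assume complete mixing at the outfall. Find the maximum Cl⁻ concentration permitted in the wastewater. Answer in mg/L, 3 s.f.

1140 mg/L

3.1 ML/d = 0.03588 m³/s.
Mass balance: 290·0.1559 = 0.03588·Cₑ + 0.12·35.
Cₑ = (45.21 − 4.2) / 0.03588 = 1143 mg/L.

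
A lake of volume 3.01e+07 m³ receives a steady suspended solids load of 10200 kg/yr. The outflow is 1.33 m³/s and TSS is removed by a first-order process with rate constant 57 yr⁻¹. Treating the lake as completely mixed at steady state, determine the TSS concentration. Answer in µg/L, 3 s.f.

Outflow Q = 1.33 m³/s × 3.156e+07 s/yr = 4.197e+07 m³/yr.
Steady-state CSTR mass balance: W = Q·C + k·V·C, so C = W/(Q + kV).
Q + kV = 4.197e+07 + 57·3.01e+07 = 1.758e+09 m³/yr.
C = 10200/1.758e+09 = 5.803e-06 kg/m³ = 0.005803 mg/L = 5.803 µg/L.

5.80 µg/L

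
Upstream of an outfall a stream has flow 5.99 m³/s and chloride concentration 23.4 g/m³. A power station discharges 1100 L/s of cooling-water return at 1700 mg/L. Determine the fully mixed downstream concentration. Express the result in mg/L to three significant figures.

284 mg/L

1100 L/s = 1.1 m³/s.
Flow-weighted mixing gives C = (1.1·1700 + 5.99·23.4) / (1.1 + 5.99) = 2010/7.09 = 283.5 mg/L.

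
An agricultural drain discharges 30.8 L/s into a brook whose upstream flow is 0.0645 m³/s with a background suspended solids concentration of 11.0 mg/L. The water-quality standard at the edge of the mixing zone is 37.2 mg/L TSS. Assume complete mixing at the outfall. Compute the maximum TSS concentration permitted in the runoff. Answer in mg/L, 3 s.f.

92.1 mg/L

30.8 L/s = 0.0308 m³/s.
Mass balance: 37.2·0.0953 = 0.0308·Cₑ + 0.0645·11.
Cₑ = (3.545 − 0.7095) / 0.0308 = 92.07 mg/L.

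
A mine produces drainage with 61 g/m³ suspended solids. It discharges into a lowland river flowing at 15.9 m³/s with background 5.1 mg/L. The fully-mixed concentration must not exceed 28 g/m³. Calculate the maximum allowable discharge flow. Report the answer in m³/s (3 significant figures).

11.0 m³/s

Mass balance at complete mixing: C_std·(Q_w + Q_r) = Q_w·C_e + Q_r·C_b.
Rearranging, Q_w = Q_r·(C_std − C_b)/(C_e − C_std) = 15.9·(28 − 5.1) / (61 − 28) = 11.03 m³/s.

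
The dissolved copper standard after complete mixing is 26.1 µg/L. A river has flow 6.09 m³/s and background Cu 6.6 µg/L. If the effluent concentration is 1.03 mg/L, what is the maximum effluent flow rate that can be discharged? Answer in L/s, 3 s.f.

118 L/s

6.6 µg/L = 0.0066 mg/L.
26.1 µg/L = 0.0261 mg/L.
Mass balance at complete mixing: C_std·(Q_w + Q_r) = Q_w·C_e + Q_r·C_b.
Rearranging, Q_w = Q_r·(C_std − C_b)/(C_e − C_std) = 6.09·(0.0261 − 0.0066) / (1.03 − 0.0261) = 0.1183 m³/s.
= 118.3 L/s.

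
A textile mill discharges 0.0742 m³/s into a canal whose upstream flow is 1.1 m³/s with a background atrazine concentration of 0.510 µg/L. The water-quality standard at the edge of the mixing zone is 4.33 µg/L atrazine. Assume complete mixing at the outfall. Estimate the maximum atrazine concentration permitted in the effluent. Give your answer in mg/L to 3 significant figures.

0.0610 mg/L

0.510 µg/L = 0.00051 mg/L.
4.33 µg/L = 0.00433 mg/L.
Mass balance: 0.00433·1.174 = 0.0742·Cₑ + 1.1·0.00051.
Cₑ = (0.005084 − 0.000561) / 0.0742 = 0.06096 mg/L.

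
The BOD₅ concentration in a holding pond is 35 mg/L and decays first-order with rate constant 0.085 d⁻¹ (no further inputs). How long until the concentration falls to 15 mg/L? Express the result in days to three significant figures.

t = ln(C₀/C)/k = ln(35/15)/0.085 = 0.8473/0.085 = 9.968 d.

9.97 d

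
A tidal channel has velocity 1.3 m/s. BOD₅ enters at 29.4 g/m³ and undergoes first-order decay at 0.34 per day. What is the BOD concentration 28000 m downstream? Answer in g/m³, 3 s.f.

27.0 g/m³

Travel time t = 28000 m / 1.3 m/s = 2.8e+04/1.3 = 2.154e+04 s = 0.2493 d.
First-order decay: C = 29.4·exp(−0.34·0.2493) = 29.4·0.9187 = 27.01 g/m³.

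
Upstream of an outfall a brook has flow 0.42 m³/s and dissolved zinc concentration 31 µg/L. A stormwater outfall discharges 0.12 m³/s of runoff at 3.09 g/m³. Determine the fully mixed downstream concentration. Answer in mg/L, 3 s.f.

31 µg/L = 0.031 mg/L.
Conservation of mass across the mixing zone: C = (0.12·3.09 + 0.42·0.031) / (0.12 + 0.42) = 0.3838/0.54 = 0.7108 mg/L.

0.711 mg/L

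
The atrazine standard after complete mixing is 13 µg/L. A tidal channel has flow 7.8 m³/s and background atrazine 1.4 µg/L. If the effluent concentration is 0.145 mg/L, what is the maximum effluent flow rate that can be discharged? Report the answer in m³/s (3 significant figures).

1.4 µg/L = 0.0014 mg/L.
13 µg/L = 0.013 mg/L.
Mass balance at complete mixing: C_std·(Q_w + Q_r) = Q_w·C_e + Q_r·C_b.
Rearranging, Q_w = Q_r·(C_std − C_b)/(C_e − C_std) = 7.8·(0.013 − 0.0014) / (0.145 − 0.013) = 0.6855 m³/s.

0.685 m³/s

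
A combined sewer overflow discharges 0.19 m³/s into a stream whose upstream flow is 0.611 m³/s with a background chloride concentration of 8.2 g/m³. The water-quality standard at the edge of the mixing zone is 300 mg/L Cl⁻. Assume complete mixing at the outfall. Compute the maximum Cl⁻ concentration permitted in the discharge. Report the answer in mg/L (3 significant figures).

1240 mg/L

Mass balance: 300·0.801 = 0.19·Cₑ + 0.611·8.2.
Cₑ = (240.3 − 5.01) / 0.19 = 1238 mg/L.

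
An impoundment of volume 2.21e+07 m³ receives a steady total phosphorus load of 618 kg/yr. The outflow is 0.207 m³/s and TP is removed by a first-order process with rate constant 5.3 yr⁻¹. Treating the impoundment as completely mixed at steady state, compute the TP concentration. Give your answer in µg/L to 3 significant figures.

5.00 µg/L

Outflow Q = 0.207 m³/s × 3.156e+07 s/yr = 6.532e+06 m³/yr.
Steady-state CSTR mass balance: W = Q·C + k·V·C, so C = W/(Q + kV).
Q + kV = 6.532e+06 + 5.3·2.21e+07 = 1.237e+08 m³/yr.
C = 618/1.237e+08 = 4.997e-06 kg/m³ = 0.004997 mg/L = 4.997 µg/L.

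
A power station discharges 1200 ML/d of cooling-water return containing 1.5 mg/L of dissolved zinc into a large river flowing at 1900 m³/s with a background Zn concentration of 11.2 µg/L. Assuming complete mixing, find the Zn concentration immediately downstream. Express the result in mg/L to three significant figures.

1200 ML/d = 13.89 m³/s.
11.2 µg/L = 0.0112 mg/L.
By mass balance at complete mixing, C = (13.89·1.5 + 1900·0.0112) / (13.89 + 1900) = 42.11/1914 = 0.022 mg/L.

0.0220 mg/L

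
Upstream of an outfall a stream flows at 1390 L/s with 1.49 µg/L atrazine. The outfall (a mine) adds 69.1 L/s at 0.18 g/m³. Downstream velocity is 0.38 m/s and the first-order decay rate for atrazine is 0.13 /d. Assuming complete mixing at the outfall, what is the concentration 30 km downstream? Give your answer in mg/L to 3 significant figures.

0.00883 mg/L

69.1 L/s = 0.0691 m³/s.
1390 L/s = 1.39 m³/s.
1.49 µg/L = 0.00149 mg/L.
After complete mixing, C₀ = (0.0691·0.18 + 1.39·0.00149) / 1.459 = 0.009944 mg/L.
Travel time t = 3e+04 m / 0.38 m/s = 7.895e+04 s = 0.9137 d.
C = 0.009944·exp(−0.13·0.9137) = 0.009944·0.888 = 0.00883 mg/L.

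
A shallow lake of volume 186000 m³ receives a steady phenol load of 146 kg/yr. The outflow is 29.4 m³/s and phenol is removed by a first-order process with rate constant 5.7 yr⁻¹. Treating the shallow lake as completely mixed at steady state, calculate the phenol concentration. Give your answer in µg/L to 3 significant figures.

Outflow Q = 29.4 m³/s × 3.156e+07 s/yr = 9.278e+08 m³/yr.
Steady-state CSTR mass balance: W = Q·C + k·V·C, so C = W/(Q + kV).
Q + kV = 9.278e+08 + 5.7·186000 = 9.289e+08 m³/yr.
C = 146/9.289e+08 = 1.572e-07 kg/m³ = 0.0001572 mg/L = 0.1572 µg/L.

0.157 µg/L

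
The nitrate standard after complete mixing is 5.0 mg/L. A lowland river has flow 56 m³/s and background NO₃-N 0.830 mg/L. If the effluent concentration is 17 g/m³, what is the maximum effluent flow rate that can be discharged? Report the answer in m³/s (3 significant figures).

Mass balance at complete mixing: C_std·(Q_w + Q_r) = Q_w·C_e + Q_r·C_b.
Rearranging, Q_w = Q_r·(C_std − C_b)/(C_e − C_std) = 56·(5 − 0.83) / (17 − 5) = 19.46 m³/s.

19.5 m³/s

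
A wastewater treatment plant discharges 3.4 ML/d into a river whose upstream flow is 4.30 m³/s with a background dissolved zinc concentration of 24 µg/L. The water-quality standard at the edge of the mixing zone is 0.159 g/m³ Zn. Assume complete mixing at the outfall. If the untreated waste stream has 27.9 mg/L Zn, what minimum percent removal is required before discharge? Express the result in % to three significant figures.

3.4 ML/d = 0.03935 m³/s.
24 µg/L = 0.024 mg/L.
Mass balance: 0.159·4.339 = 0.03935·Cₑ + 4.3·0.024.
Cₑ = (0.69 − 0.1032) / 0.03935 = 14.91 mg/L.
Required removal = 1 − 14.91/27.9 = 46.56 %.

46.6 %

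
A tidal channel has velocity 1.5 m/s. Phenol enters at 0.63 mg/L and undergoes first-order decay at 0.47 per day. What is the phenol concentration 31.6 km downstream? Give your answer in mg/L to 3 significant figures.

0.562 mg/L

Travel time t = 31.6 km / 1.5 m/s = 3.16e+04/1.5 = 2.107e+04 s = 0.2438 d.
First-order decay: C = 0.63·exp(−0.47·0.2438) = 0.63·0.8917 = 0.5618 mg/L.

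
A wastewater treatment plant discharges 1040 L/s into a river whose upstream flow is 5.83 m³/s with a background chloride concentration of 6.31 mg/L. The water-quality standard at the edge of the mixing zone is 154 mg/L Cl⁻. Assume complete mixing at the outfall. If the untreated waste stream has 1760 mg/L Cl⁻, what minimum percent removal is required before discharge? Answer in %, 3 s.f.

1040 L/s = 1.04 m³/s.
Mass balance: 154·6.87 = 1.04·Cₑ + 5.83·6.31.
Cₑ = (1058 − 36.79) / 1.04 = 981.9 mg/L.
Required removal = 1 − 981.9/1760 = 44.21 %.

44.2 %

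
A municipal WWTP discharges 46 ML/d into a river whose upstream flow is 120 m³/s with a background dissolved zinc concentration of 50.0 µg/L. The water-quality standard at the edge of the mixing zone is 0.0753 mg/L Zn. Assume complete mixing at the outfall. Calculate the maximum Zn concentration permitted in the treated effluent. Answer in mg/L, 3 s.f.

5.78 mg/L

46 ML/d = 0.5324 m³/s.
50.0 µg/L = 0.05 mg/L.
Mass balance: 0.0753·120.5 = 0.5324·Cₑ + 120·0.05.
Cₑ = (9.076 − 6) / 0.5324 = 5.778 mg/L.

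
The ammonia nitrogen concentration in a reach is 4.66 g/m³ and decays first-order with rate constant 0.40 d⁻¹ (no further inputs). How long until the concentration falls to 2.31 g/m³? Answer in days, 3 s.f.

1.75 d

t = ln(C₀/C)/k = ln(4.66/2.31)/0.40 = 0.7018/0.40 = 1.754 d.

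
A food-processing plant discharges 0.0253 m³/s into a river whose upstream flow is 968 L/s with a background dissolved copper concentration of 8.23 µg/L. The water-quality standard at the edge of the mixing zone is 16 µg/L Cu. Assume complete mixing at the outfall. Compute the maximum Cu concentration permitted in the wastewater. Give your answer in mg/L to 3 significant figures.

0.313 mg/L

968 L/s = 0.968 m³/s.
8.23 µg/L = 0.00823 mg/L.
16 µg/L = 0.016 mg/L.
Mass balance: 0.016·0.9933 = 0.0253·Cₑ + 0.968·0.00823.
Cₑ = (0.01589 − 0.007967) / 0.0253 = 0.3133 mg/L.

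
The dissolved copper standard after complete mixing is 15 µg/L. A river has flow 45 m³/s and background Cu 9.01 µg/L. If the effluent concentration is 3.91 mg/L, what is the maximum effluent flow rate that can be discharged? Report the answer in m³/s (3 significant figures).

0.0692 m³/s

9.01 µg/L = 0.00901 mg/L.
15 µg/L = 0.015 mg/L.
Mass balance at complete mixing: C_std·(Q_w + Q_r) = Q_w·C_e + Q_r·C_b.
Rearranging, Q_w = Q_r·(C_std − C_b)/(C_e − C_std) = 45·(0.015 − 0.00901) / (3.91 − 0.015) = 0.0692 m³/s.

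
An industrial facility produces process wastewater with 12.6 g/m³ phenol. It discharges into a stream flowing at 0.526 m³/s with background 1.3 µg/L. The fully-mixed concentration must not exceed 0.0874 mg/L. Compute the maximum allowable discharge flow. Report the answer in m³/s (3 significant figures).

1.3 µg/L = 0.0013 mg/L.
Mass balance at complete mixing: C_std·(Q_w + Q_r) = Q_w·C_e + Q_r·C_b.
Rearranging, Q_w = Q_r·(C_std − C_b)/(C_e − C_std) = 0.526·(0.0874 − 0.0013) / (12.6 − 0.0874) = 0.003619 m³/s.

0.00362 m³/s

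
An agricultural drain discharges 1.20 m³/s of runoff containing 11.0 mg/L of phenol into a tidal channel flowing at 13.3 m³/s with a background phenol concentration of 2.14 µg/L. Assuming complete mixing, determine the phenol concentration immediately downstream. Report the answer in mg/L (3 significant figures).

0.912 mg/L

2.14 µg/L = 0.00214 mg/L.
By mass balance at complete mixing, C = (1.2·11 + 13.3·0.00214) / (1.2 + 13.3) = 13.23/14.5 = 0.9123 mg/L.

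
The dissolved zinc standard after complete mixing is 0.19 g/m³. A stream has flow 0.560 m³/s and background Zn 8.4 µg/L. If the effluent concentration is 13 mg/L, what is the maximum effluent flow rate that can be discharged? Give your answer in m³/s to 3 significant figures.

8.4 µg/L = 0.0084 mg/L.
Mass balance at complete mixing: C_std·(Q_w + Q_r) = Q_w·C_e + Q_r·C_b.
Rearranging, Q_w = Q_r·(C_std − C_b)/(C_e − C_std) = 0.560·(0.19 − 0.0084) / (13 − 0.19) = 0.007939 m³/s.

0.00794 m³/s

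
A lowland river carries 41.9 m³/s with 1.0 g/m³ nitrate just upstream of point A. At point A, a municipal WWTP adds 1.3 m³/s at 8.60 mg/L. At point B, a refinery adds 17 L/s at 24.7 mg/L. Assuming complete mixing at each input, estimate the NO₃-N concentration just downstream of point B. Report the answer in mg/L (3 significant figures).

After input A: C = (41.9·1 + 1.3·8.6) / 43.2 = 1.229 mg/L.
17 L/s = 0.017 m³/s.
After input B: C = (43.2·1.229 + 0.017·24.7) / 43.22 = 1.238 mg/L.

1.24 mg/L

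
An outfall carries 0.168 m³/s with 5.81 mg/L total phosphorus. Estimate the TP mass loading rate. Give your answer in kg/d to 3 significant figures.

84.3 kg/d

Mass flux = Q·C = 0.168 m³/s × 5.81 g/m³ = 0.9761 g/s.
= 0.9761 g/s × 86.4 = 84.33 kg/d.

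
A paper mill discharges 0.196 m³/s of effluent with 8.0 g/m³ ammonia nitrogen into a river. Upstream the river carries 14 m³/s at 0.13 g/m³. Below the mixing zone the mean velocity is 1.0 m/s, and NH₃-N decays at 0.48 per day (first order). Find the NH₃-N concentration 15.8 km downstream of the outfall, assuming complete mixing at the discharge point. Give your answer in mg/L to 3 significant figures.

0.219 mg/L

After complete mixing, C₀ = (0.196·8 + 14·0.13) / 14.2 = 0.2387 mg/L.
Travel time t = 1.58e+04 m / 1.0 m/s = 1.58e+04 s = 0.1829 d.
C = 0.2387·exp(−0.48·0.1829) = 0.2387·0.916 = 0.2186 mg/L.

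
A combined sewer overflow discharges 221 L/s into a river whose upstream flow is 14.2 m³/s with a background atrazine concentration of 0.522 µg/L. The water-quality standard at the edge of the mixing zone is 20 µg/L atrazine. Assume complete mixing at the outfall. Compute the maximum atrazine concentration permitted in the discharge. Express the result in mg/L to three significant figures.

1.27 mg/L

221 L/s = 0.221 m³/s.
0.522 µg/L = 0.000522 mg/L.
20 µg/L = 0.02 mg/L.
Mass balance: 0.02·14.42 = 0.221·Cₑ + 14.2·0.000522.
Cₑ = (0.2884 − 0.007412) / 0.221 = 1.272 mg/L.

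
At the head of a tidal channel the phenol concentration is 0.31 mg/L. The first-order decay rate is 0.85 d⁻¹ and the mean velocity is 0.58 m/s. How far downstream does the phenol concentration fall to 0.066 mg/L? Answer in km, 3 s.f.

From C = C₀·e^(−kt), t = ln(C₀/C)/k = ln(0.31/0.066)/0.85 = 1.547/0.85 = 1.82 d.
Distance = v·t = 0.58 m/s × 1.572e+05 s = 9.12e+04 m = 91.2 km.

91.2 km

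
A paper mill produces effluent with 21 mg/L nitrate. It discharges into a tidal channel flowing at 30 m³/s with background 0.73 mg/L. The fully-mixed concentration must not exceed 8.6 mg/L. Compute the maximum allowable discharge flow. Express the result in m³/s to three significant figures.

19.0 m³/s

Mass balance at complete mixing: C_std·(Q_w + Q_r) = Q_w·C_e + Q_r·C_b.
Rearranging, Q_w = Q_r·(C_std − C_b)/(C_e − C_std) = 30·(8.6 − 0.73) / (21 − 8.6) = 19.04 m³/s.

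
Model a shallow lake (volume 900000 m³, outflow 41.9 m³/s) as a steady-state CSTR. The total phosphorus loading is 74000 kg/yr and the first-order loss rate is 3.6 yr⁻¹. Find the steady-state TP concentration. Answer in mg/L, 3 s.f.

0.0558 mg/L

Outflow Q = 41.9 m³/s × 3.156e+07 s/yr = 1.322e+09 m³/yr.
Steady-state CSTR mass balance: W = Q·C + k·V·C, so C = W/(Q + kV).
Q + kV = 1.322e+09 + 3.6·900000 = 1.326e+09 m³/yr.
C = 74000/1.326e+09 = 5.583e-05 kg/m³ = 0.05583 mg/L.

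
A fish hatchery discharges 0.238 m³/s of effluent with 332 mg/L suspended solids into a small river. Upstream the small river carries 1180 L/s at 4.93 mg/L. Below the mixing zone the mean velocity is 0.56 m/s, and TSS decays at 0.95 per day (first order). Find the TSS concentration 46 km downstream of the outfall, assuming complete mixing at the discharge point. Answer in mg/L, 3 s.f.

24.2 mg/L

1180 L/s = 1.18 m³/s.
After complete mixing, C₀ = (0.238·332 + 1.18·4.93) / 1.418 = 59.83 mg/L.
Travel time t = 4.6e+04 m / 0.56 m/s = 8.214e+04 s = 0.9507 d.
C = 59.83·exp(−0.95·0.9507) = 59.83·0.4053 = 24.25 mg/L.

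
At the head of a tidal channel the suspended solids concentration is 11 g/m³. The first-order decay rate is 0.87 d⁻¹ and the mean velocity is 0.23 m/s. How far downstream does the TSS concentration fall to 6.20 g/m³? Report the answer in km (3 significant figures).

From C = C₀·e^(−kt), t = ln(C₀/C)/k = ln(11/6.20)/0.87 = 0.5733/0.87 = 0.659 d.
Distance = v·t = 0.23 m/s × 5.694e+04 s = 1.31e+04 m = 13.1 km.

13.1 km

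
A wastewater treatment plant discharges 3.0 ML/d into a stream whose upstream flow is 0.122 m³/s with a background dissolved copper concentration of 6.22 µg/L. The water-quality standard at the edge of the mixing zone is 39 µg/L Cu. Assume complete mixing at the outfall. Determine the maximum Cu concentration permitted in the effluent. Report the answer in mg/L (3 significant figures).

0.154 mg/L

3.0 ML/d = 0.03472 m³/s.
6.22 µg/L = 0.00622 mg/L.
39 µg/L = 0.039 mg/L.
Mass balance: 0.039·0.1567 = 0.03472·Cₑ + 0.122·0.00622.
Cₑ = (0.006112 − 0.0007588) / 0.03472 = 0.1542 mg/L.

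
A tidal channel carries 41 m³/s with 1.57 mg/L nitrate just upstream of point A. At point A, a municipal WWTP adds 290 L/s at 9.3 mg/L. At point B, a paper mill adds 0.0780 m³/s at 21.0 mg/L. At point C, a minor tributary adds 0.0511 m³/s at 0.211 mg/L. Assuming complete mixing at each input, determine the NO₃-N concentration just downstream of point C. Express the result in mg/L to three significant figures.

1.66 mg/L

290 L/s = 0.29 m³/s.
After input A: C = (41·1.57 + 0.29·9.3) / 41.29 = 1.624 mg/L.
After input B: C = (41.29·1.624 + 0.078·21) / 41.37 = 1.661 mg/L.
After input C: C = (41.37·1.661 + 0.0511·0.211) / 41.42 = 1.659 mg/L.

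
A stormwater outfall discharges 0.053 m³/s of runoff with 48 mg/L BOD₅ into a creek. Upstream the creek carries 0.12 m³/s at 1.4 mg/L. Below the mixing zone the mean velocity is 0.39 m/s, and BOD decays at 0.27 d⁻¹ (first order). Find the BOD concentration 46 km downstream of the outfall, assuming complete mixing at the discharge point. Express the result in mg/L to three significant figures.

10.8 mg/L

After complete mixing, C₀ = (0.053·48 + 0.12·1.4) / 0.173 = 15.68 mg/L.
Travel time t = 4.6e+04 m / 0.39 m/s = 1.179e+05 s = 1.365 d.
C = 15.68·exp(−0.27·1.365) = 15.68·0.6917 = 10.84 mg/L.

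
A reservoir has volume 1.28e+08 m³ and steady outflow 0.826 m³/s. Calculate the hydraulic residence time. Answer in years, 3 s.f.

Q = 0.826 m³/s × 3.156e+07 s/yr = 2.607e+07 m³/yr.
Hydraulic residence time τ = V/Q = 1.28e+08/2.607e+07 = 4.911 yr.

4.91 yr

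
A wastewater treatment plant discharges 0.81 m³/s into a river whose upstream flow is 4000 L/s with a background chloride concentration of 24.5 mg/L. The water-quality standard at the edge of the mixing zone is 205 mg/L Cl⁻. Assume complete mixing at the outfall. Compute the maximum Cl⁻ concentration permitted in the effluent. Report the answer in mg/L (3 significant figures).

1100 mg/L

4000 L/s = 4 m³/s.
Mass balance: 205·4.81 = 0.81·Cₑ + 4·24.5.
Cₑ = (986.1 − 98) / 0.81 = 1096 mg/L.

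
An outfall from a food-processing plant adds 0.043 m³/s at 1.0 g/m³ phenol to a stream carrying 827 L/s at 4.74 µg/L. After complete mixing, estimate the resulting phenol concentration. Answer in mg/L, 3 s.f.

827 L/s = 0.827 m³/s.
4.74 µg/L = 0.00474 mg/L.
Flow-weighted mixing gives C = (0.043·1 + 0.827·0.00474) / (0.043 + 0.827) = 0.04692/0.87 = 0.05393 mg/L.

0.0539 mg/L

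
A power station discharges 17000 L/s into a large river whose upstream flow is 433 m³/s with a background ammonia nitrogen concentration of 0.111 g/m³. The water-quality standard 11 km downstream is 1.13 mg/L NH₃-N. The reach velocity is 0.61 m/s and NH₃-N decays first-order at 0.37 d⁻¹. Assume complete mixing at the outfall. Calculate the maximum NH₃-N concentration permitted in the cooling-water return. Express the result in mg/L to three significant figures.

17000 L/s = 17 m³/s.
Travel time to the compliance point: t = 1.1e+04/0.61 = 1.803e+04 s = 0.2087 d; decay factor exp(−0.37·0.2087) = 0.9257.
So the concentration just after mixing may be at most 1.13/0.9257 = 1.221 mg/L.
Mass balance: 1.221·450 = 17·Cₑ + 433·0.111.
Cₑ = (549.3 − 48.06) / 17 = 29.49 mg/L.

29.5 mg/L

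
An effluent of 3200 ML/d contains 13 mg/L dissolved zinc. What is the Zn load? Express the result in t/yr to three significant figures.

15200 t/yr

3200 ML/d = 37.04 m³/s.
Mass flux = Q·C = 37.04 m³/s × 13 g/m³ = 481.5 g/s.
= 481.5 g/s × 31.56 = 1.519e+04 t/yr.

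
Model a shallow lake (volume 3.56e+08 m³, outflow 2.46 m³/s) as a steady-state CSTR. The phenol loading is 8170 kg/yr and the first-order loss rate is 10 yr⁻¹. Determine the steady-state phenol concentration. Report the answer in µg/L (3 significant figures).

2.25 µg/L

Outflow Q = 2.46 m³/s × 3.156e+07 s/yr = 7.763e+07 m³/yr.
Steady-state CSTR mass balance: W = Q·C + k·V·C, so C = W/(Q + kV).
Q + kV = 7.763e+07 + 10·3.56e+08 = 3.638e+09 m³/yr.
C = 8170/3.638e+09 = 2.246e-06 kg/m³ = 0.002246 mg/L = 2.246 µg/L.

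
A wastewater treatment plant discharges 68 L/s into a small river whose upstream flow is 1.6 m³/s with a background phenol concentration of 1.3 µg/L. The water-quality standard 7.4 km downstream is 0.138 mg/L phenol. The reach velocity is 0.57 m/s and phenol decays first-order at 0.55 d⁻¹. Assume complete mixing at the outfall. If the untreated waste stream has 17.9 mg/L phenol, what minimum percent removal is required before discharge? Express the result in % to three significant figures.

68 L/s = 0.068 m³/s.
1.3 µg/L = 0.0013 mg/L.
Travel time to the compliance point: t = 7400/0.57 = 1.298e+04 s = 0.1503 d; decay factor exp(−0.55·0.1503) = 0.9207.
So the concentration just after mixing may be at most 0.138/0.9207 = 0.1499 mg/L.
Mass balance: 0.1499·1.668 = 0.068·Cₑ + 1.6·0.0013.
Cₑ = (0.25 − 0.00208) / 0.068 = 3.646 mg/L.
Required removal = 1 − 3.646/17.9 = 79.63 %.

79.6 %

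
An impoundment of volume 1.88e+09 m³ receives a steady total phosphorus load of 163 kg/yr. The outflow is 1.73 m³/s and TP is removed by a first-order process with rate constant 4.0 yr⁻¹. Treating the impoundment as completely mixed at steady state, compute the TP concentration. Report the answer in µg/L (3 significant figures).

0.0215 µg/L

Outflow Q = 1.73 m³/s × 3.156e+07 s/yr = 5.459e+07 m³/yr.
Steady-state CSTR mass balance: W = Q·C + k·V·C, so C = W/(Q + kV).
Q + kV = 5.459e+07 + 4.0·1.88e+09 = 7.575e+09 m³/yr.
C = 163/7.575e+09 = 2.152e-08 kg/m³ = 2.152e-05 mg/L = 0.02152 µg/L.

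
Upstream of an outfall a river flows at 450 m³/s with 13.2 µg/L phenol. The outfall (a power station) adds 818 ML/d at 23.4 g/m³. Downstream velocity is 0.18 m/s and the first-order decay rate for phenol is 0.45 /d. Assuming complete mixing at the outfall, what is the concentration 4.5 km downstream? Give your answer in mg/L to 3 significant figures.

0.435 mg/L

818 ML/d = 9.468 m³/s.
13.2 µg/L = 0.0132 mg/L.
After complete mixing, C₀ = (9.468·23.4 + 450·0.0132) / 459.5 = 0.4951 mg/L.
Travel time t = 4500 m / 0.18 m/s = 2.5e+04 s = 0.2894 d.
C = 0.4951·exp(−0.45·0.2894) = 0.4951·0.8779 = 0.4347 mg/L.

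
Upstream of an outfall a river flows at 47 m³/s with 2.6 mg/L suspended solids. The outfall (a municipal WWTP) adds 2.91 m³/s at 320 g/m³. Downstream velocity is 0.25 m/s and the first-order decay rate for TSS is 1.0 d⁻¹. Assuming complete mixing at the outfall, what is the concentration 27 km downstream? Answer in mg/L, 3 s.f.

After complete mixing, C₀ = (2.91·320 + 47·2.6) / 49.91 = 21.11 mg/L.
Travel time t = 2.7e+04 m / 0.25 m/s = 1.08e+05 s = 1.25 d.
C = 21.11·exp(−1.0·1.25) = 21.11·0.2865 = 6.047 mg/L.

6.05 mg/L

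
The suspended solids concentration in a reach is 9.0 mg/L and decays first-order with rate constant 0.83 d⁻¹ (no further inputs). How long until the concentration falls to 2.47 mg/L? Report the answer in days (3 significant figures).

t = ln(C₀/C)/k = ln(9.0/2.47)/0.83 = 1.293/0.83 = 1.558 d.

1.56 d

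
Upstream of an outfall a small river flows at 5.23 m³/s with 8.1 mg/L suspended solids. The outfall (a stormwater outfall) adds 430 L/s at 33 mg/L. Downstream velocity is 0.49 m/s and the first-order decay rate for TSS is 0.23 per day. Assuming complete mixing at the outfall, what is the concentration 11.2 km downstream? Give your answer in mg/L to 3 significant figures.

9.40 mg/L

430 L/s = 0.43 m³/s.
After complete mixing, C₀ = (0.43·33 + 5.23·8.1) / 5.66 = 9.992 mg/L.
Travel time t = 1.12e+04 m / 0.49 m/s = 2.286e+04 s = 0.2646 d.
C = 9.992·exp(−0.23·0.2646) = 9.992·0.941 = 9.402 mg/L.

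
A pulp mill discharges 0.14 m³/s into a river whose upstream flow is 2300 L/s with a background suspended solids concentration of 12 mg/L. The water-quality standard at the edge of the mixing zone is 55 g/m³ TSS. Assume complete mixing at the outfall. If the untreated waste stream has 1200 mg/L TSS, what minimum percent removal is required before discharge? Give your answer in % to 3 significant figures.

2300 L/s = 2.3 m³/s.
Mass balance: 55·2.44 = 0.14·Cₑ + 2.3·12.
Cₑ = (134.2 − 27.6) / 0.14 = 761.4 mg/L.
Required removal = 1 − 761.4/1200 = 36.55 %.

36.5 %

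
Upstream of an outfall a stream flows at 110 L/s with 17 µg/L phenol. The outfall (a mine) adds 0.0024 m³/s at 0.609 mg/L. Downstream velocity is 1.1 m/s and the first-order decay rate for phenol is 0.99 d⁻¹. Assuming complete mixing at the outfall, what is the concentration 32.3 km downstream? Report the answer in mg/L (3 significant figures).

0.0212 mg/L

110 L/s = 0.11 m³/s.
17 µg/L = 0.017 mg/L.
After complete mixing, C₀ = (0.0024·0.609 + 0.11·0.017) / 0.1124 = 0.02964 mg/L.
Travel time t = 3.23e+04 m / 1.1 m/s = 2.936e+04 s = 0.3399 d.
C = 0.02964·exp(−0.99·0.3399) = 0.02964·0.7143 = 0.02117 mg/L.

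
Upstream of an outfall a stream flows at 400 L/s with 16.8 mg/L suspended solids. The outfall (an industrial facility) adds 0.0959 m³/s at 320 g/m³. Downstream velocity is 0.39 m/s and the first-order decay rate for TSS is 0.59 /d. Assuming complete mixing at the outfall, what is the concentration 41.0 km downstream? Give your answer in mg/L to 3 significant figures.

400 L/s = 0.4 m³/s.
After complete mixing, C₀ = (0.0959·320 + 0.4·16.8) / 0.4959 = 75.43 mg/L.
Travel time t = 4.1e+04 m / 0.39 m/s = 1.051e+05 s = 1.217 d.
C = 75.43·exp(−0.59·1.217) = 75.43·0.4878 = 36.8 mg/L.

36.8 mg/L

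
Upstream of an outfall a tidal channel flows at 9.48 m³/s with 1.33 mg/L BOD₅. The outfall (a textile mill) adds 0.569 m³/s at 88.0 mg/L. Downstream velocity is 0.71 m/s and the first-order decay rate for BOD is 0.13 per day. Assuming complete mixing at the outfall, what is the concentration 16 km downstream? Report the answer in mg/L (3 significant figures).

After complete mixing, C₀ = (0.569·88 + 9.48·1.33) / 10.05 = 6.237 mg/L.
Travel time t = 1.6e+04 m / 0.71 m/s = 2.254e+04 s = 0.2608 d.
C = 6.237·exp(−0.13·0.2608) = 6.237·0.9667 = 6.03 mg/L.

6.03 mg/L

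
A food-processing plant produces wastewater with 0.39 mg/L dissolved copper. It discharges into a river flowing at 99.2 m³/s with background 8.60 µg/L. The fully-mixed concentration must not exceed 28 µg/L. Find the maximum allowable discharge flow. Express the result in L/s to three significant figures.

5320 L/s

8.60 µg/L = 0.0086 mg/L.
28 µg/L = 0.028 mg/L.
Mass balance at complete mixing: C_std·(Q_w + Q_r) = Q_w·C_e + Q_r·C_b.
Rearranging, Q_w = Q_r·(C_std − C_b)/(C_e − C_std) = 99.2·(0.028 − 0.0086) / (0.39 − 0.028) = 5.316 m³/s.
= 5316 L/s.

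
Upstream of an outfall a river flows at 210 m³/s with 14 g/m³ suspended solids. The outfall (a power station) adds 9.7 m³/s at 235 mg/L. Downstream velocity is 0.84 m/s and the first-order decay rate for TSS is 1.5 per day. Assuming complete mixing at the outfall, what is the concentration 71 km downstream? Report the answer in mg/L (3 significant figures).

After complete mixing, C₀ = (9.7·235 + 210·14) / 219.7 = 23.76 mg/L.
Travel time t = 7.1e+04 m / 0.84 m/s = 8.452e+04 s = 0.9783 d.
C = 23.76·exp(−1.5·0.9783) = 23.76·0.2305 = 5.477 mg/L.

5.48 mg/L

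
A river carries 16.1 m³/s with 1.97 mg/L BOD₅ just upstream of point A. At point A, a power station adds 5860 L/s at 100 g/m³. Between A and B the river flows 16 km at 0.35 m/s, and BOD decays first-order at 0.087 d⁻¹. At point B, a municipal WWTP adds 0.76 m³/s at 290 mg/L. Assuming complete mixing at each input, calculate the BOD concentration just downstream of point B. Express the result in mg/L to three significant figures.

35.7 mg/L

5860 L/s = 5.86 m³/s.
After input A: C = (16.1·1.97 + 5.86·100) / 21.96 = 28.13 mg/L.
Over the 16 km reach to input B (t = 4.571e+04 s = 0.5291 d), decay gives C = 28.13·exp(−0.087·0.5291) = 26.86 mg/L.
After input B: C = (21.96·26.86 + 0.76·290) / 22.72 = 35.67 mg/L.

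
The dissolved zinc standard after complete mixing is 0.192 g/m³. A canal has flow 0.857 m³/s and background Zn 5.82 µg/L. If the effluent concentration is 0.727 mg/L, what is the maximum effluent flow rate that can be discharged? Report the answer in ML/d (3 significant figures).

25.8 ML/d

5.82 µg/L = 0.00582 mg/L.
Mass balance at complete mixing: C_std·(Q_w + Q_r) = Q_w·C_e + Q_r·C_b.
Rearranging, Q_w = Q_r·(C_std − C_b)/(C_e − C_std) = 0.857·(0.192 − 0.00582) / (0.727 − 0.192) = 0.2982 m³/s.
= 25.77 ML/d.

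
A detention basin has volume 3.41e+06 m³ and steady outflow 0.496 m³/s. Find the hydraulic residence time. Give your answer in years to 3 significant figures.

Q = 0.496 m³/s × 3.156e+07 s/yr = 1.565e+07 m³/yr.
Hydraulic residence time τ = V/Q = 3.41e+06/1.565e+07 = 0.2179 yr.

0.218 yr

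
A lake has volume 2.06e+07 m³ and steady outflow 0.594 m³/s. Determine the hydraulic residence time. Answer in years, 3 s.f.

1.10 yr

Q = 0.594 m³/s × 3.156e+07 s/yr = 1.875e+07 m³/yr.
Hydraulic residence time τ = V/Q = 2.06e+07/1.875e+07 = 1.099 yr.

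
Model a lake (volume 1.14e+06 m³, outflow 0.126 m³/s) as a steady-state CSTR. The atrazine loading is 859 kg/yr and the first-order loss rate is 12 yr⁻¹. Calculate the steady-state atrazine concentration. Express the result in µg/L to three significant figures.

Outflow Q = 0.126 m³/s × 3.156e+07 s/yr = 3.976e+06 m³/yr.
Steady-state CSTR mass balance: W = Q·C + k·V·C, so C = W/(Q + kV).
Q + kV = 3.976e+06 + 12·1.14e+06 = 1.766e+07 m³/yr.
C = 859/1.766e+07 = 4.865e-05 kg/m³ = 0.04865 mg/L = 48.65 µg/L.

48.7 µg/L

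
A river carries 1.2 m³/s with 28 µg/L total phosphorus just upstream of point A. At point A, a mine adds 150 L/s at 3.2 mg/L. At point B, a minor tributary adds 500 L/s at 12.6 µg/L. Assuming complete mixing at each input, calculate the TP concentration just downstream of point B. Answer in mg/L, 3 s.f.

0.281 mg/L

28 µg/L = 0.028 mg/L.
150 L/s = 0.15 m³/s.
After input A: C = (1.2·0.028 + 0.15·3.2) / 1.35 = 0.3804 mg/L.
500 L/s = 0.5 m³/s.
12.6 µg/L = 0.0126 mg/L.
After input B: C = (1.35·0.3804 + 0.5·0.0126) / 1.85 = 0.281 mg/L.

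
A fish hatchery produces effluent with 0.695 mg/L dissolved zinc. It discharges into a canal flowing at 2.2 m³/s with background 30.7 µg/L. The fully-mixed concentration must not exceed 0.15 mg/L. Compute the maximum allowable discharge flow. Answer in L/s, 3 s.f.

30.7 µg/L = 0.0307 mg/L.
Mass balance at complete mixing: C_std·(Q_w + Q_r) = Q_w·C_e + Q_r·C_b.
Rearranging, Q_w = Q_r·(C_std − C_b)/(C_e − C_std) = 2.2·(0.15 − 0.0307) / (0.695 − 0.15) = 0.4816 m³/s.
= 481.6 L/s.

482 L/s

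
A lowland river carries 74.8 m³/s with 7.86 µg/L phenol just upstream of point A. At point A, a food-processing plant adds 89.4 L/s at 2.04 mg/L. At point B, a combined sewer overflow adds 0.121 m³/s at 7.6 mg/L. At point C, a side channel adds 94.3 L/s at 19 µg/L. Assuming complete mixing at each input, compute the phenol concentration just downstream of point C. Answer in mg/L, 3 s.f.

7.86 µg/L = 0.00786 mg/L.
89.4 L/s = 0.0894 m³/s.
After input A: C = (74.8·0.00786 + 0.0894·2.04) / 74.89 = 0.01029 mg/L.
After input B: C = (74.89·0.01029 + 0.121·7.6) / 75.01 = 0.02253 mg/L.
94.3 L/s = 0.0943 m³/s.
19 µg/L = 0.019 mg/L.
After input C: C = (75.01·0.02253 + 0.0943·0.019) / 75.1 = 0.02252 mg/L.

0.0225 mg/L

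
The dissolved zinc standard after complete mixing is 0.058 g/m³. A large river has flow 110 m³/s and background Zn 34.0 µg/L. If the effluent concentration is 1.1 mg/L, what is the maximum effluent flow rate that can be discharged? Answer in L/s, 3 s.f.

2530 L/s

34.0 µg/L = 0.034 mg/L.
Mass balance at complete mixing: C_std·(Q_w + Q_r) = Q_w·C_e + Q_r·C_b.
Rearranging, Q_w = Q_r·(C_std − C_b)/(C_e − C_std) = 110·(0.058 − 0.034) / (1.1 − 0.058) = 2.534 m³/s.
= 2534 L/s.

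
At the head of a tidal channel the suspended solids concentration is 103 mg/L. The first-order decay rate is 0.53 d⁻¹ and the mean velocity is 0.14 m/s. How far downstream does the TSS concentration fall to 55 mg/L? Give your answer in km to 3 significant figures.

From C = C₀·e^(−kt), t = ln(C₀/C)/k = ln(103/55)/0.53 = 0.6274/0.53 = 1.184 d.
Distance = v·t = 0.14 m/s × 1.023e+05 s = 1.432e+04 m = 14.32 km.

14.3 km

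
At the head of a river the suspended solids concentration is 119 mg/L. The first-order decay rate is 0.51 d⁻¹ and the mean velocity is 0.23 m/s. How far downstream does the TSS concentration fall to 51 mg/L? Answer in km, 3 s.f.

From C = C₀·e^(−kt), t = ln(C₀/C)/k = ln(119/51)/0.51 = 0.8473/0.51 = 1.661 d.
Distance = v·t = 0.23 m/s × 1.435e+05 s = 3.301e+04 m = 33.01 km.

33.0 km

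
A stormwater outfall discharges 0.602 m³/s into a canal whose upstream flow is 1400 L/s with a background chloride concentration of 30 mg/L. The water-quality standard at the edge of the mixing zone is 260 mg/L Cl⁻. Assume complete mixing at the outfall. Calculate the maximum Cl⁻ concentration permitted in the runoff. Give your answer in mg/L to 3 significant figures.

1400 L/s = 1.4 m³/s.
Mass balance: 260·2.002 = 0.602·Cₑ + 1.4·30.
Cₑ = (520.5 − 42) / 0.602 = 794.9 mg/L.

795 mg/L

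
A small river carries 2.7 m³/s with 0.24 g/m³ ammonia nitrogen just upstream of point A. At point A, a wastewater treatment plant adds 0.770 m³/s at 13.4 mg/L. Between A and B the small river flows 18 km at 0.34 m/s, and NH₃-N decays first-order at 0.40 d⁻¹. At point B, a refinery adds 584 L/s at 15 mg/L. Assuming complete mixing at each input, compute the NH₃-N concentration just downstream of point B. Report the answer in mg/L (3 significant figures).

After input A: C = (2.7·0.24 + 0.77·13.4) / 3.47 = 3.16 mg/L.
Over the 18 km reach to input B (t = 5.294e+04 s = 0.6127 d), decay gives C = 3.16·exp(−0.40·0.6127) = 2.473 mg/L.
584 L/s = 0.584 m³/s.
After input B: C = (3.47·2.473 + 0.584·15) / 4.054 = 4.278 mg/L.

4.28 mg/L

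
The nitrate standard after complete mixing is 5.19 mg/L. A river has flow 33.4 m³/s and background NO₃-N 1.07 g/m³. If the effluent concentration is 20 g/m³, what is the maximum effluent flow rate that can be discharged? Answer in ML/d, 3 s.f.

Mass balance at complete mixing: C_std·(Q_w + Q_r) = Q_w·C_e + Q_r·C_b.
Rearranging, Q_w = Q_r·(C_std − C_b)/(C_e − C_std) = 33.4·(5.19 − 1.07) / (20 − 5.19) = 9.292 m³/s.
= 802.8 ML/d.

803 ML/d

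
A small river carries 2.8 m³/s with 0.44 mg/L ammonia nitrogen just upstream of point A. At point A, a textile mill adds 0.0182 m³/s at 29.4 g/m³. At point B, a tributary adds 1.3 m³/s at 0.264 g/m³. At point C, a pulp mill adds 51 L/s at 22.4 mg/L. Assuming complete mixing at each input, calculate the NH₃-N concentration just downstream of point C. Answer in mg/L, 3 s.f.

0.780 mg/L

After input A: C = (2.8·0.44 + 0.0182·29.4) / 2.818 = 0.627 mg/L.
After input B: C = (2.818·0.627 + 1.3·0.264) / 4.118 = 0.5124 mg/L.
51 L/s = 0.051 m³/s.
After input C: C = (4.118·0.5124 + 0.051·22.4) / 4.169 = 0.7802 mg/L.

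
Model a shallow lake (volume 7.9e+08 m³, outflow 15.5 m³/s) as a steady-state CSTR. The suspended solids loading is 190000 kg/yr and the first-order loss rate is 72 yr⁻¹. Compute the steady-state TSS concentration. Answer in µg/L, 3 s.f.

3.31 µg/L

Outflow Q = 15.5 m³/s × 3.156e+07 s/yr = 4.891e+08 m³/yr.
Steady-state CSTR mass balance: W = Q·C + k·V·C, so C = W/(Q + kV).
Q + kV = 4.891e+08 + 72·7.9e+08 = 5.737e+10 m³/yr.
C = 190000/5.737e+10 = 3.312e-06 kg/m³ = 0.003312 mg/L = 3.312 µg/L.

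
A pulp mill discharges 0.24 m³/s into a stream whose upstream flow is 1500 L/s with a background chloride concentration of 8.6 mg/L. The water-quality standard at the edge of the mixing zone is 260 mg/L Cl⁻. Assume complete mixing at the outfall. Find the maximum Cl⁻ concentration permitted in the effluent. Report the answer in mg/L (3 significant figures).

1500 L/s = 1.5 m³/s.
Mass balance: 260·1.74 = 0.24·Cₑ + 1.5·8.6.
Cₑ = (452.4 − 12.9) / 0.24 = 1831 mg/L.

1830 mg/L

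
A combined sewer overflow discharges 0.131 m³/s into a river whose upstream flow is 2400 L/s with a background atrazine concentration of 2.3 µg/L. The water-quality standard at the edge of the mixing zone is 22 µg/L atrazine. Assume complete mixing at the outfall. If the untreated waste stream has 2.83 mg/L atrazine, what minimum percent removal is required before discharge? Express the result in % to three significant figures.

86.5 %

2400 L/s = 2.4 m³/s.
2.3 µg/L = 0.0023 mg/L.
22 µg/L = 0.022 mg/L.
Mass balance: 0.022·2.531 = 0.131·Cₑ + 2.4·0.0023.
Cₑ = (0.05568 − 0.00552) / 0.131 = 0.3829 mg/L.
Required removal = 1 − 0.3829/2.83 = 86.47 %.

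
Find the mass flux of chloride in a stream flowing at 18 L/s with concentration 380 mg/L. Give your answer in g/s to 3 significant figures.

6.84 g/s

18 L/s = 0.018 m³/s.
Mass flux = Q·C = 0.018 m³/s × 380 g/m³ = 6.84 g/s.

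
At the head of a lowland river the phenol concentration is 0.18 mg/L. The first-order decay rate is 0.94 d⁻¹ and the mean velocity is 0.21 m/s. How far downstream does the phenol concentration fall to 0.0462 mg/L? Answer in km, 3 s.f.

26.3 km

From C = C₀·e^(−kt), t = ln(C₀/C)/k = ln(0.18/0.0462)/0.94 = 1.36/0.94 = 1.447 d.
Distance = v·t = 0.21 m/s × 1.25e+05 s = 2.625e+04 m = 26.25 km.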